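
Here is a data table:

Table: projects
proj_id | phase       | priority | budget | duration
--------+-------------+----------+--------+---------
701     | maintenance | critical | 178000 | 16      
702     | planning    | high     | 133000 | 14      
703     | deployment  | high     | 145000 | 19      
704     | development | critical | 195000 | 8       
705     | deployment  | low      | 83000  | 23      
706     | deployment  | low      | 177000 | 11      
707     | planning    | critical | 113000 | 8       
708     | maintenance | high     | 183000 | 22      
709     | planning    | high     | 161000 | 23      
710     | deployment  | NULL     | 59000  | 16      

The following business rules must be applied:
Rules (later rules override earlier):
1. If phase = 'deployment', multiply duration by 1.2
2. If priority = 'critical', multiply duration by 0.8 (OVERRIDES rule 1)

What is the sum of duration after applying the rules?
167.4

Step 1: Rule 2 takes priority for records with priority = 'critical'
  - 3 records: 32 × 0.8 = 25.6
Step 2: Rule 1 applies to remaining records with phase = 'deployment'
  - 4 records: 69 × 1.2 = 82.8
Step 3: Other records unchanged: 59
Step 4: Final sum = 25.6 + 82.8 + 59 = 167.4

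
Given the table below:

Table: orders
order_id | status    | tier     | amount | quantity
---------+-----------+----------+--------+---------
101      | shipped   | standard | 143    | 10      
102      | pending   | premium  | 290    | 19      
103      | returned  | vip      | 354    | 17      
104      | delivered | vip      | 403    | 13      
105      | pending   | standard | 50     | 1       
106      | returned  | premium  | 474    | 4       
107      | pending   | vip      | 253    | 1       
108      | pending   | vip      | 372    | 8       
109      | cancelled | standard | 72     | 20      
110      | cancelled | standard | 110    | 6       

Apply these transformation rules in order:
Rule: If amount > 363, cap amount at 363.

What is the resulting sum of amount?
2361

Step 1: 3 records have amount > 363
Step 2: These records originally summed to 1249
Step 3: After capping: 3 × 363 = 1089
Step 4: Unaffected records sum: 1272
Step 5: Final sum = 1089 + 1272 = 2361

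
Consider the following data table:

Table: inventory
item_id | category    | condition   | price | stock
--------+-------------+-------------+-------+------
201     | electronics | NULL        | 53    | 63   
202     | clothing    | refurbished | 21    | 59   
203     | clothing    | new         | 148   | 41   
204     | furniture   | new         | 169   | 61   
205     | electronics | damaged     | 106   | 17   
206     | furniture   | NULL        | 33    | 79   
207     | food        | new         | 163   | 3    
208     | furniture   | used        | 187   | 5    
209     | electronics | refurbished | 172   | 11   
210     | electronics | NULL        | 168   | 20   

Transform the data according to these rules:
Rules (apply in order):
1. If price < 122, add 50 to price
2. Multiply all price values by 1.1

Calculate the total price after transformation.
1562.0

Step 1: Apply Rule 1 - Add 50 to records with price < 122
  - 4 records affected: 213 + (4 × 50) = 413
  - Unaffected records: 1007
  - Sum after Rule 1: 1420
Step 2: Apply Rule 2 - Multiply all by 1.1
  - 1420 × 1.1 = 1562.0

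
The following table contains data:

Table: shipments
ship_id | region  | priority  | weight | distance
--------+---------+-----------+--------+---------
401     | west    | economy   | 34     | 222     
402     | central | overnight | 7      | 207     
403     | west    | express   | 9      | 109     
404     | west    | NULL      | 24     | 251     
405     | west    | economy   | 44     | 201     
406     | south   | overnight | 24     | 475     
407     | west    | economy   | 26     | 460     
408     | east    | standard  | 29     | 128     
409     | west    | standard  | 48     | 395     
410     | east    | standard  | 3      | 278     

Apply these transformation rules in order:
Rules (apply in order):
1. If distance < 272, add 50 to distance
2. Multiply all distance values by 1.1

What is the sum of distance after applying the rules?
3328.6

Step 1: Apply Rule 1 - Add 50 to records with distance < 272
  - 6 records affected: 1118 + (6 × 50) = 1418
  - Unaffected records: 1608
  - Sum after Rule 1: 3026
Step 2: Apply Rule 2 - Multiply all by 1.1
  - 3026 × 1.1 = 3328.6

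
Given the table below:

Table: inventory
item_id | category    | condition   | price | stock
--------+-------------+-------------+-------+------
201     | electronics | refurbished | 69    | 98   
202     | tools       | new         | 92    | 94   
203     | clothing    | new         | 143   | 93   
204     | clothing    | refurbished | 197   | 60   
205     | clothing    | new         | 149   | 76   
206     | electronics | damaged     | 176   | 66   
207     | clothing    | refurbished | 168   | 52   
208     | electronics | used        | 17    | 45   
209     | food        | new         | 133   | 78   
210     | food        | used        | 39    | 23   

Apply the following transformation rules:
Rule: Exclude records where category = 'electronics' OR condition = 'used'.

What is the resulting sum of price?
882

Step 1: Find records where category = 'electronics' OR condition = 'used'
Step 2: 4 records match, summing to 301
Step 3: Original sum: 1183
Step 4: Remaining sum = 1183 - 301 = 882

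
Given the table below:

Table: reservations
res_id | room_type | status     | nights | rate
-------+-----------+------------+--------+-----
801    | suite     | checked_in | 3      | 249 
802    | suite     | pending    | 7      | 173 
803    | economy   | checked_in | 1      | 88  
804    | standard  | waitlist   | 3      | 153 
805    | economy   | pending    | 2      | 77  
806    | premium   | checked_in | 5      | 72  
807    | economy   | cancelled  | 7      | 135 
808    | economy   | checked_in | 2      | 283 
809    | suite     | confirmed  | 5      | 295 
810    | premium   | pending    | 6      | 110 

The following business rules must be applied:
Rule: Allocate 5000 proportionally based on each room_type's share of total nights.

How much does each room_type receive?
economy: 1463.41, premium: 1341.46, standard: 365.85, suite: 1829.27

Step 1: Calculate total nights = 41
Step 2: Calculate each room_type's proportion:
  economy: 12/41 = 29.27% → 1463.41
  premium: 11/41 = 26.83% → 1341.46
  standard: 3/41 = 7.32% → 365.85
  suite: 15/41 = 36.59% → 1829.27
Step 3: Verify: sum of allocations ≈ 5000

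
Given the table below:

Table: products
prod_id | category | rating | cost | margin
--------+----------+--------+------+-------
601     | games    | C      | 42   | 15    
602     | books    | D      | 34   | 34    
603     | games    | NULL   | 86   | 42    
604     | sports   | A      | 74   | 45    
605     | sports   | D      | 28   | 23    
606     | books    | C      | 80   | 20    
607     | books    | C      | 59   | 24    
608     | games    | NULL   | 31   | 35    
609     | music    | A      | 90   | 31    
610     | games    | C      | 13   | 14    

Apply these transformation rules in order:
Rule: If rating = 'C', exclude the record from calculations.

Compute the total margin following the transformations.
210

Step 1: Identify records where rating = 'C'
Step 2: The excluded records sum to 73
Step 3: Original total margin = 283
Step 4: Remaining total = 283 - 73 = 210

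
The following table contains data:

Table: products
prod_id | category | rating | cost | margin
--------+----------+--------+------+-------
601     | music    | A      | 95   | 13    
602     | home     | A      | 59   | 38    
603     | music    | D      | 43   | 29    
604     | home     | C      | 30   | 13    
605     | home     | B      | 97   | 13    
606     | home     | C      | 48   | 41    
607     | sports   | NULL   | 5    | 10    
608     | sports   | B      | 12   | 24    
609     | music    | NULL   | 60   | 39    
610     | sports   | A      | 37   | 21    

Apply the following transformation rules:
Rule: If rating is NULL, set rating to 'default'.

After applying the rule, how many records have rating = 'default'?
2

Step 1: Count records where rating IS NULL
Step 2: Found 2 records with NULL rating
Step 3: These records will have rating set to 'default'
Step 4: Records already having rating = 'default': 0
Step 5: Answer: 2 + 0 = 2 records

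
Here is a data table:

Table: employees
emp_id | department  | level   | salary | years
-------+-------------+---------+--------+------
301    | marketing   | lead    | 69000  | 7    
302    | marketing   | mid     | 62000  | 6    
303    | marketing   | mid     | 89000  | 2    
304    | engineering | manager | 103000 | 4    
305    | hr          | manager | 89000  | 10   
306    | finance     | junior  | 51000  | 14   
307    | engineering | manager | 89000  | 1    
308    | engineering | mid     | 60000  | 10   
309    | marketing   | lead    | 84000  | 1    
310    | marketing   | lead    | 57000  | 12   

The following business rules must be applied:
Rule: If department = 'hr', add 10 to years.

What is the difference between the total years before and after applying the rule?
10

Step 1: Original sum of years = 67
Step 2: 1 records have department = 'hr'
Step 3: Each affected record changes by 10
Step 4: Total change = 1 × 10 = 10
Step 5: New sum = 67 + 10 = 77
Step 6: Difference = |77 - 67| = 10
        (Sum increased by 10)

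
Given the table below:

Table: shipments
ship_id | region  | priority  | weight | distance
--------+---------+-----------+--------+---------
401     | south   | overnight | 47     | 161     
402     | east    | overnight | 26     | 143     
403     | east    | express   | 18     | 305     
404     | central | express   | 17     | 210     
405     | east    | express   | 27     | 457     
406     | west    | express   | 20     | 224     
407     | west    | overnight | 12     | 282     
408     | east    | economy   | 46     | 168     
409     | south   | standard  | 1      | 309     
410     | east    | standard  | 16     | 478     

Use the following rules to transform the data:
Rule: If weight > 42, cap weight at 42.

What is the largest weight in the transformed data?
42

Step 1: Original maximum weight = 47
Step 2: Apply cap at 42
Step 3: 2 records had weight > 42 and were capped
Step 4: Maximum after transformation = 42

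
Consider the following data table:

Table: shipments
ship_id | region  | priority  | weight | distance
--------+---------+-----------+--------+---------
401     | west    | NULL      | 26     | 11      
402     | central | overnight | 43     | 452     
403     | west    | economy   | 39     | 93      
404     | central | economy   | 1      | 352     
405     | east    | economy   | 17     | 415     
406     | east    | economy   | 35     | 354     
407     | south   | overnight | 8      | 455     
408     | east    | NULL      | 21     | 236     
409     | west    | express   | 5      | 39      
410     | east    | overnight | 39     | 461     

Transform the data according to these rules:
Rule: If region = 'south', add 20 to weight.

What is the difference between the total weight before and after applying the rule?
20

Step 1: Original sum of weight = 234
Step 2: 1 records have region = 'south'
Step 3: Each affected record changes by 20
Step 4: Total change = 1 × 20 = 20
Step 5: New sum = 234 + 20 = 254
Step 6: Difference = |254 - 234| = 20
        (Sum increased by 20)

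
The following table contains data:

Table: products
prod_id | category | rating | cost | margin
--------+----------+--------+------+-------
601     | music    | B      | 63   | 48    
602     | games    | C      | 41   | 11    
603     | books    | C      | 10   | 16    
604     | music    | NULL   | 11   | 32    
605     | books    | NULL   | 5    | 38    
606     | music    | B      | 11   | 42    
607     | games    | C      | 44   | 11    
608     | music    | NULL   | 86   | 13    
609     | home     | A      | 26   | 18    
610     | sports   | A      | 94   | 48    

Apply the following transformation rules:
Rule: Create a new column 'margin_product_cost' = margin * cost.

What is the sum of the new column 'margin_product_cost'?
11221

Step 1: For each record, compute margin * cost
Example calculations:
  48 * 63 = 3024
  11 * 41 = 451
  16 * 10 = 160
  ...
Step 2: Sum all derived values
Step 3: Total = 11221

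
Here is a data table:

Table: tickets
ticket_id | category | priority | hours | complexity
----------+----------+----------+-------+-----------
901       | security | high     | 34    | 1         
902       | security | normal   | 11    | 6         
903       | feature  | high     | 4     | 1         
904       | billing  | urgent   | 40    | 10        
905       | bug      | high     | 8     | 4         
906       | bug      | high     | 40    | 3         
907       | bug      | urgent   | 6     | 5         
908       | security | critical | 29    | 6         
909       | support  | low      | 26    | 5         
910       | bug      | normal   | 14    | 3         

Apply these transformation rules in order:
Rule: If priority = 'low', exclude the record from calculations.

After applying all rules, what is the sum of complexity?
39

Step 1: Identify records where priority = 'low'
Step 2: The excluded records sum to 5
Step 3: Original total complexity = 44
Step 4: Remaining total = 44 - 5 = 39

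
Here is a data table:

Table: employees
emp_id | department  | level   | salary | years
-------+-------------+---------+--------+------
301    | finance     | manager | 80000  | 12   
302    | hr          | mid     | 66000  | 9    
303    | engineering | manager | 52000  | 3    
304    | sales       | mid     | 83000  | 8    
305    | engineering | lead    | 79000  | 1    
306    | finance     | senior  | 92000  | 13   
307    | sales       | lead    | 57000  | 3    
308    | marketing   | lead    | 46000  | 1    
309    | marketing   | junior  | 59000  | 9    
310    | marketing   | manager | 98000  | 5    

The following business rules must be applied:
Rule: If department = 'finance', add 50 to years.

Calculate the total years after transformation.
164

Step 1: Count records where department = 'finance': 2
Step 2: Total bonus added: 2 × 50 = 100
Step 3: Original sum of years: 64
Step 4: Final sum = 64 + 100 = 164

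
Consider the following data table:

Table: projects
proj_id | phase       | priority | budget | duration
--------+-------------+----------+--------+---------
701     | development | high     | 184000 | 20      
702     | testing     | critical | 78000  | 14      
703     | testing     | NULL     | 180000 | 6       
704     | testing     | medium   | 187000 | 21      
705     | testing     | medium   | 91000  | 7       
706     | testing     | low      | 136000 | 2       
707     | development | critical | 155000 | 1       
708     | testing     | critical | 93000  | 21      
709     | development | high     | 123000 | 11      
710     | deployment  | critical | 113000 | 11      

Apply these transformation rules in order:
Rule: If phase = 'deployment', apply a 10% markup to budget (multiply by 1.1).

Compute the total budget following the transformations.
1351300.0

Step 1: Records with phase = 'deployment' have total budget = 113000
Step 2: Apply multiplier: 113000 × 1.1 = 124300.0
Step 3: Other records total: 1227000
Step 4: Final sum = 124300.0 + 1227000 = 1351300.0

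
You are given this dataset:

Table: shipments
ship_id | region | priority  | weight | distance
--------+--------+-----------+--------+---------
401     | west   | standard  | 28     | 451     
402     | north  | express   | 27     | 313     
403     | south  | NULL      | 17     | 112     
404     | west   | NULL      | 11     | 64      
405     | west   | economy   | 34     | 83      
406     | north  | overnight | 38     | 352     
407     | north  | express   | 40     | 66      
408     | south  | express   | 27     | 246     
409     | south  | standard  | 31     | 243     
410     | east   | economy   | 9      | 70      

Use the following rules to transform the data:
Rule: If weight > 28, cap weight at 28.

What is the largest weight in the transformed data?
28

Step 1: Original maximum weight = 40
Step 2: Apply cap at 28
Step 3: 4 records had weight > 28 and were capped
Step 4: Maximum after transformation = 28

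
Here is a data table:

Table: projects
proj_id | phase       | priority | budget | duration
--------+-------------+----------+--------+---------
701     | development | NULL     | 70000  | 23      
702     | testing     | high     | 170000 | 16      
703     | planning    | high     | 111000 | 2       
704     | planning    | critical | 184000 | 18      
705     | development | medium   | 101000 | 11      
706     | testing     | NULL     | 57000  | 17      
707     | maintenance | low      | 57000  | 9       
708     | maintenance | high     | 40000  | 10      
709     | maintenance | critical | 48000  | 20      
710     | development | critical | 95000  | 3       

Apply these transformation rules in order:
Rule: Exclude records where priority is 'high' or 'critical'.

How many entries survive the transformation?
4

Step 1: Count records to exclude
  - 3 (high) + 3 (critical) = 6 records
Step 2: Total records: 10
Step 3: Remaining = 10 - 6 = 4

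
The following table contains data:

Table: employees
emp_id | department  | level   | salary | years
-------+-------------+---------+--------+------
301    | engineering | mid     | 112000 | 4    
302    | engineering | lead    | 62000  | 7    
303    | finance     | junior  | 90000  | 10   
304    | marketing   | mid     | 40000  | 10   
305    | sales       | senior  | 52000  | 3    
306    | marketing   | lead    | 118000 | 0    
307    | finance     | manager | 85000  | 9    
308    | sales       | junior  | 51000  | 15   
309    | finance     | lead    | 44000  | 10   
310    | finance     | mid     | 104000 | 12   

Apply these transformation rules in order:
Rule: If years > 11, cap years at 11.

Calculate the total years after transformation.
75

Step 1: 2 records have years > 11
Step 2: These records originally summed to 27
Step 3: After capping: 2 × 11 = 22
Step 4: Unaffected records sum: 53
Step 5: Final sum = 22 + 53 = 75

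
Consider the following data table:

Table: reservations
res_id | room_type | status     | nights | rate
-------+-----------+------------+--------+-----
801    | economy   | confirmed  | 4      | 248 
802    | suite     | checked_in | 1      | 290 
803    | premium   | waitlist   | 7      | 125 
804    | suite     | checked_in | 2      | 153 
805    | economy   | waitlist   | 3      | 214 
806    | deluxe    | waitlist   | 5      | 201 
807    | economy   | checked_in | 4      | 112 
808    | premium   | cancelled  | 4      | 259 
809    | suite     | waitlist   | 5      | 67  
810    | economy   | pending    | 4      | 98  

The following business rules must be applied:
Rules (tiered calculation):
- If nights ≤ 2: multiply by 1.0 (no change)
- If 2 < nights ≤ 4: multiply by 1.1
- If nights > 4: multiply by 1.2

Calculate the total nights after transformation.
44.3

Step 1: Tier 1 (nights ≤ 2): 2 records, sum = 3 × 1.0 = 3.0
Step 2: Tier 2 (2 < nights ≤ 4): 5 records, sum = 19 × 1.1 = 20.9
Step 3: Tier 3 (nights > 4): 3 records, sum = 17 × 1.2 = 20.4
Step 4: Final sum = 3.0 + 20.9 + 20.4 = 44.3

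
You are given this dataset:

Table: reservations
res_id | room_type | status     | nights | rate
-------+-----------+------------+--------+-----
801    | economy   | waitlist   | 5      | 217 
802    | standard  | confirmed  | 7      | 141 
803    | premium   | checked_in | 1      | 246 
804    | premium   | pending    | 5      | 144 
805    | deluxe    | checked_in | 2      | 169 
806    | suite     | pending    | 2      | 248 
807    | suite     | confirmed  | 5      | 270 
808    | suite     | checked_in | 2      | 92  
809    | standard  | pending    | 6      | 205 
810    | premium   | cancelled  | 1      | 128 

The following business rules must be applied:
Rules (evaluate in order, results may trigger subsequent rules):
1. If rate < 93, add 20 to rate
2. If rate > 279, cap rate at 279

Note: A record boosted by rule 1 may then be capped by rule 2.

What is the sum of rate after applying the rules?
1880

Step 1: Apply rule 1 to records with rate < 93
  - 1 records get bonus of 20
  - Of these, 0 records then exceed 279 and get capped
Step 2: Apply rule 2 to records with rate > 279
  - 0 records (original) are capped
Step 3: Calculate final sum = 1880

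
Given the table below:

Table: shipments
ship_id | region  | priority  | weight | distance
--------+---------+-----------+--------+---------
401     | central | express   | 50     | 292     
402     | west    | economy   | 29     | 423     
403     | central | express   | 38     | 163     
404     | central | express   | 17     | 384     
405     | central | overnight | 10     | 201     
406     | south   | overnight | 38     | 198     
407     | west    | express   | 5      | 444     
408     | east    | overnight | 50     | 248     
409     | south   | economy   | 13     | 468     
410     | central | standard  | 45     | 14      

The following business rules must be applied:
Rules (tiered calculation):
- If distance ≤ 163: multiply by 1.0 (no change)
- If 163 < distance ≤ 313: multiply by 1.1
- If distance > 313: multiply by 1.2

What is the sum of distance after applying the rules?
3272.7

Step 1: Tier 1 (distance ≤ 163): 2 records, sum = 177 × 1.0 = 177.0
Step 2: Tier 2 (163 < distance ≤ 313): 4 records, sum = 939 × 1.1 = 1032.9
Step 3: Tier 3 (distance > 313): 4 records, sum = 1719 × 1.2 = 2062.8
Step 4: Final sum = 177.0 + 1032.9 + 2062.8 = 3272.7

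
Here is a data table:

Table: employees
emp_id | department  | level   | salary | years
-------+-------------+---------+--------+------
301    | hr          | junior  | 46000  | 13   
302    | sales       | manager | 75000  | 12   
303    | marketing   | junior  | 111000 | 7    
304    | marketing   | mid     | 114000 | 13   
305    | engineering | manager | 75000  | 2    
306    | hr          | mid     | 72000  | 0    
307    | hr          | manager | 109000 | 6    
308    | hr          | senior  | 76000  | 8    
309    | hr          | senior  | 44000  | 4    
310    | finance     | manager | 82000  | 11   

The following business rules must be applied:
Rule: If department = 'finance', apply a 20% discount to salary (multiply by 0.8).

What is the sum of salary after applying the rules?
787600.0

Step 1: Records with department = 'finance' have total salary = 82000
Step 2: Apply multiplier: 82000 × 0.8 = 65600.0
Step 3: Other records total: 722000
Step 4: Final sum = 65600.0 + 722000 = 787600.0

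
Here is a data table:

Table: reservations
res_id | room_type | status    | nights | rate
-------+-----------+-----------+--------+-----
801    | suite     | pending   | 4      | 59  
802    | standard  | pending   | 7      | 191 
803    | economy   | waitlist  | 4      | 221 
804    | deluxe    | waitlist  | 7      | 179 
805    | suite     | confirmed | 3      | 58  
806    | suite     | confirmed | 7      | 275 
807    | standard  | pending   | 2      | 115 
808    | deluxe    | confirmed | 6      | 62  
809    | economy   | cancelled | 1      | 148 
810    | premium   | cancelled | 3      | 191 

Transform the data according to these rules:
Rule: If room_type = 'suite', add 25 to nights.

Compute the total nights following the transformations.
119

Step 1: Count records where room_type = 'suite': 3
Step 2: Total bonus added: 3 × 25 = 75
Step 3: Original sum of nights: 44
Step 4: Final sum = 44 + 75 = 119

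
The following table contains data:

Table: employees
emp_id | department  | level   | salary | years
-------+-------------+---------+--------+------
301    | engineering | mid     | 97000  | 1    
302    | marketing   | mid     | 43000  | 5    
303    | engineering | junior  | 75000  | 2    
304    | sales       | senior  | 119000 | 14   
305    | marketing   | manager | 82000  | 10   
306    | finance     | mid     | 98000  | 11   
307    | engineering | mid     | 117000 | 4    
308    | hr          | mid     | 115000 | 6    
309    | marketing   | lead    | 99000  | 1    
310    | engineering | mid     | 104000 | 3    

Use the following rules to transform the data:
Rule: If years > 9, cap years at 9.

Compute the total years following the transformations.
49

Step 1: 3 records have years > 9
Step 2: These records originally summed to 35
Step 3: After capping: 3 × 9 = 27
Step 4: Unaffected records sum: 22
Step 5: Final sum = 27 + 22 = 49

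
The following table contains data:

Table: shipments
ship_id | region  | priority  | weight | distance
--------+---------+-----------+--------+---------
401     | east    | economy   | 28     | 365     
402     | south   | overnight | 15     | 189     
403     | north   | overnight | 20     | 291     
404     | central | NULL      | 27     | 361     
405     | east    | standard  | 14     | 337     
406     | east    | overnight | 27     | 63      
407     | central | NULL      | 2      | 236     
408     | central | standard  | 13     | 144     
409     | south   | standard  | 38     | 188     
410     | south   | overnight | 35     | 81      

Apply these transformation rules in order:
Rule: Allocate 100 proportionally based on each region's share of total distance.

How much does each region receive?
central: 32.86, east: 33.92, north: 12.9, south: 20.31

Step 1: Calculate total distance = 2255
Step 2: Calculate each region's proportion:
  central: 741/2255 = 32.86% → 32.86
  east: 765/2255 = 33.92% → 33.92
  north: 291/2255 = 12.90% → 12.9
  south: 458/2255 = 20.31% → 20.31
Step 3: Verify: sum of allocations ≈ 100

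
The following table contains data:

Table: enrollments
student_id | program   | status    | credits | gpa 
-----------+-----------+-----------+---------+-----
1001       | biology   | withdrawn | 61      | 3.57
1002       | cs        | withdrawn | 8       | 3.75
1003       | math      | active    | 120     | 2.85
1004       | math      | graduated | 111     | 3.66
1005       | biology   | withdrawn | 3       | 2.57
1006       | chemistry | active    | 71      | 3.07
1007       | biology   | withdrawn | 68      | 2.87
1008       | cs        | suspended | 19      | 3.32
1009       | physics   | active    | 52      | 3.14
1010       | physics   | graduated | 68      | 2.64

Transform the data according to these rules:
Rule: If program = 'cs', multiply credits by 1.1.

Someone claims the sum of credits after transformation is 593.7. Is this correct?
No, the correct result is 583.7.

Step 1: Calculate the correct sum after transformation
Step 2: Apply multiplier 1.1 to records where program = 'cs'
Step 3: Correct result = 583.7
Step 4: Claimed result = 593.7
Step 5: 583.7 ≠ 593.7
Conclusion: The claimed result is incorrect. The correct answer is 583.7.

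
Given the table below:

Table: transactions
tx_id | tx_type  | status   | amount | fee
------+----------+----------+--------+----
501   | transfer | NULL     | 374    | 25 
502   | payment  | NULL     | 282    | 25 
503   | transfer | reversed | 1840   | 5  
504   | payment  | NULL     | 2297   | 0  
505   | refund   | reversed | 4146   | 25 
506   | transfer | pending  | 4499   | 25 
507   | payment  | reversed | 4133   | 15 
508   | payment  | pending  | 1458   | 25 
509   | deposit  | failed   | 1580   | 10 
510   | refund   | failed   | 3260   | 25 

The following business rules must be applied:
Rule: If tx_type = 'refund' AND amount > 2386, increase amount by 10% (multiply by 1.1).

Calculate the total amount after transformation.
24609.6

Step 1: Find records where tx_type = 'refund' AND amount > 2386
Step 2: 2 records match, summing to 7406
Step 3: After multiplier: 7406 × 1.1 = 8146.6
Step 4: Unaffected records sum: 16463
Step 5: Final sum = 8146.6 + 16463 = 24609.6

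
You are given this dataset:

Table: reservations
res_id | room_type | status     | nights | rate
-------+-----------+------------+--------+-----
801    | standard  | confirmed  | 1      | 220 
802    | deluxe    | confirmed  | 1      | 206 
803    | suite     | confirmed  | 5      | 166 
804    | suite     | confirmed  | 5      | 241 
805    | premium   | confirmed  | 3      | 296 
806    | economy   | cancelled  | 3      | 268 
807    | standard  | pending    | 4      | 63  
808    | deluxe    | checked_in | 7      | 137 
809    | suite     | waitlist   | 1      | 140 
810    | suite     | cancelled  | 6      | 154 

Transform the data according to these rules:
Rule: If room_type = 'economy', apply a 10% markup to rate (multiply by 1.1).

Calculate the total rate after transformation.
1917.8

Step 1: Records with room_type = 'economy' have total rate = 268
Step 2: Apply multiplier: 268 × 1.1 = 294.8
Step 3: Other records total: 1623
Step 4: Final sum = 294.8 + 1623 = 1917.8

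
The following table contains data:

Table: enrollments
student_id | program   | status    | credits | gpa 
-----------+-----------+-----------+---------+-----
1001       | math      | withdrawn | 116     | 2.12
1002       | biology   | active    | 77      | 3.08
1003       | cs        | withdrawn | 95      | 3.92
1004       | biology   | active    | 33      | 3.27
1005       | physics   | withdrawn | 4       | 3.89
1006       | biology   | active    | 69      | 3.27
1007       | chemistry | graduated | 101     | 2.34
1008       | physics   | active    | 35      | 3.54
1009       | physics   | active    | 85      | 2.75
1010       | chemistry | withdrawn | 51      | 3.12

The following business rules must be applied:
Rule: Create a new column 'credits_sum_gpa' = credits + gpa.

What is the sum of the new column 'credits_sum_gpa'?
697.3

Step 1: For each record, compute credits + gpa
Example calculations:
  116 + 2.12 = 118.12
  77 + 3.08 = 80.08
  95 + 3.92 = 98.92
  ...
Step 2: Sum all derived values
Step 3: Total = 697.3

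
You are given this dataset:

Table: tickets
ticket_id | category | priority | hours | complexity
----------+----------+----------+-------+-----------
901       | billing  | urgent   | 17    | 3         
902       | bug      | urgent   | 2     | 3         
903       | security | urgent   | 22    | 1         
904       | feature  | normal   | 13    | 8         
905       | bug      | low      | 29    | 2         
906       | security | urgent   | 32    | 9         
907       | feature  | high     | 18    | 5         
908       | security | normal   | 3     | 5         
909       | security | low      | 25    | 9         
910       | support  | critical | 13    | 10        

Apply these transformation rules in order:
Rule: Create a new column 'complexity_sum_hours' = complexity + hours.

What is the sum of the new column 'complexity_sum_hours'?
229

Step 1: For each record, compute complexity + hours
Example calculations:
  3 + 17 = 20
  3 + 2 = 5
  1 + 22 = 23
  ...
Step 2: Sum all derived values
Step 3: Total = 229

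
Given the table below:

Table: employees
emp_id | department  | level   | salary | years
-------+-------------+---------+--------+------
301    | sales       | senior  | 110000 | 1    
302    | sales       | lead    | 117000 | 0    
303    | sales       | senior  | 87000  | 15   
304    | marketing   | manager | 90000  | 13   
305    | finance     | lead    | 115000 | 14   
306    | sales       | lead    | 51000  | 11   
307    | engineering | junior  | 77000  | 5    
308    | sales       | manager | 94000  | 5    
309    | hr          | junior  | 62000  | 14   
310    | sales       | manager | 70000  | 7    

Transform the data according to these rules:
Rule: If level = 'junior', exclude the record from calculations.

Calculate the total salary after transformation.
734000

Step 1: Identify records where level = 'junior'
Step 2: The excluded records sum to 139000
Step 3: Original total salary = 873000
Step 4: Remaining total = 873000 - 139000 = 734000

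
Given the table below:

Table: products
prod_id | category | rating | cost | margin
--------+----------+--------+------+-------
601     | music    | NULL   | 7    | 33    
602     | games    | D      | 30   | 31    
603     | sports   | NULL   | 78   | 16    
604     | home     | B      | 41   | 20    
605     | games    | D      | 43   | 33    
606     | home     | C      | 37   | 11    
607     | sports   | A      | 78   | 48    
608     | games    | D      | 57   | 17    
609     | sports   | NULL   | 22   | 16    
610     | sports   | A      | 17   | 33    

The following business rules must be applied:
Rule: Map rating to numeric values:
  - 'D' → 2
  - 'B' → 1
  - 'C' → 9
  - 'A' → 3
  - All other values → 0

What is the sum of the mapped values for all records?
22

Step 1: Apply mapping to each record
Step 2: Count by status:
  'D': 3 records × 2 = 6
  'B': 1 records × 1 = 1
  'C': 1 records × 9 = 9
  'A': 2 records × 3 = 6
Step 3: Sum all mapped values = 22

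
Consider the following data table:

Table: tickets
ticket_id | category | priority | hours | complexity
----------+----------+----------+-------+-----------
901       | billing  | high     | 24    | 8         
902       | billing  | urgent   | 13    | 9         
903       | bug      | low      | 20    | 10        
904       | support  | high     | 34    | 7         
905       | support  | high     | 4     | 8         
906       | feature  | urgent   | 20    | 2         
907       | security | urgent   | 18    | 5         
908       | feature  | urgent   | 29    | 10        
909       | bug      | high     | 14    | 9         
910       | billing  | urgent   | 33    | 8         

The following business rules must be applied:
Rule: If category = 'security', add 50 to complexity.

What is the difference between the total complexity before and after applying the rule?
50

Step 1: Original sum of complexity = 76
Step 2: 1 records have category = 'security'
Step 3: Each affected record changes by 50
Step 4: Total change = 1 × 50 = 50
Step 5: New sum = 76 + 50 = 126
Step 6: Difference = |126 - 76| = 50
        (Sum increased by 50)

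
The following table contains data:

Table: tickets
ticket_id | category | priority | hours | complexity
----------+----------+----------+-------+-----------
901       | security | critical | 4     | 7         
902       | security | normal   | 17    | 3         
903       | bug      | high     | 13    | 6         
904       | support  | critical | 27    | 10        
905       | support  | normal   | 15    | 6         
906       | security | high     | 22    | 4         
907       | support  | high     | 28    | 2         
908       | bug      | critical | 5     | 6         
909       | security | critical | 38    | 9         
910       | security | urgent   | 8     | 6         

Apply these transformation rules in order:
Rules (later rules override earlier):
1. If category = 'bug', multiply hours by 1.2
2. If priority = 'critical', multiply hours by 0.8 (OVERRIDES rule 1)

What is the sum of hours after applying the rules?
164.8

Step 1: Rule 2 takes priority for records with priority = 'critical'
  - 4 records: 74 × 0.8 = 59.2
Step 2: Rule 1 applies to remaining records with category = 'bug'
  - 1 records: 13 × 1.2 = 15.6
Step 3: Other records unchanged: 90
Step 4: Final sum = 59.2 + 15.6 + 90 = 164.8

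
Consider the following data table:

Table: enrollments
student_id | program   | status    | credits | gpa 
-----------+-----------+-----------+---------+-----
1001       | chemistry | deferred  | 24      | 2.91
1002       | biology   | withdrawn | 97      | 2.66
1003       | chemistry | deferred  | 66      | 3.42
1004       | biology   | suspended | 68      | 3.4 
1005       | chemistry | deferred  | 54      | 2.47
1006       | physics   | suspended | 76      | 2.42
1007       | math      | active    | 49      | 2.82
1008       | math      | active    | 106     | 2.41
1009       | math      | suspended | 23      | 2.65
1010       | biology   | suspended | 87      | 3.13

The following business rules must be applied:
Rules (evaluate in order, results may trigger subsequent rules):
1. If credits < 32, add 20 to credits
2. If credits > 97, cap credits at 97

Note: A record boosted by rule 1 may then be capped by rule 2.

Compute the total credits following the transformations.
681

Step 1: Apply rule 1 to records with credits < 32
  - 2 records get bonus of 20
  - Of these, 0 records then exceed 97 and get capped
Step 2: Apply rule 2 to records with credits > 97
  - 1 records (original) are capped
Step 3: Calculate final sum = 681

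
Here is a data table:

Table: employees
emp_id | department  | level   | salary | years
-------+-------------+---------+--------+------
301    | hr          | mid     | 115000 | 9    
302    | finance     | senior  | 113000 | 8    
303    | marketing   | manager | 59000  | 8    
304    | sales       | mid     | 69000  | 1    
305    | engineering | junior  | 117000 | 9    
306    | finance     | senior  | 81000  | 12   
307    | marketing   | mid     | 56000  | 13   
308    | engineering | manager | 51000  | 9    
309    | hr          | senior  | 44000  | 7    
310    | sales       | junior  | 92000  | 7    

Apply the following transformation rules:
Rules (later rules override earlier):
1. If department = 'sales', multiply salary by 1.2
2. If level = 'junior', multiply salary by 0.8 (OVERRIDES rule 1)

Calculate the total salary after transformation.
769000.0

Step 1: Rule 2 takes priority for records with level = 'junior'
  - 2 records: 209000 × 0.8 = 167200.0
Step 2: Rule 1 applies to remaining records with department = 'sales'
  - 1 records: 69000 × 1.2 = 82800.0
Step 3: Other records unchanged: 519000
Step 4: Final sum = 167200.0 + 82800.0 + 519000 = 769000.0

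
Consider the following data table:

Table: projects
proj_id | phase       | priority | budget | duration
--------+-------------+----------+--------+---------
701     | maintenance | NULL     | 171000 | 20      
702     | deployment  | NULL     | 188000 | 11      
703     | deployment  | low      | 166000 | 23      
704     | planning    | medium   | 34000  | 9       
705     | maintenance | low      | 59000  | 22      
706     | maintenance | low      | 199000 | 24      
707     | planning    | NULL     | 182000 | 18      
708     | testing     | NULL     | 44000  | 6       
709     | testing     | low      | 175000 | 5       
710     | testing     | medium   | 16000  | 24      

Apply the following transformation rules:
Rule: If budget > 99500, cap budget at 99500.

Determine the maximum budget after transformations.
99500

Step 1: Original maximum budget = 199000
Step 2: Apply cap at 99500
Step 3: 6 records had budget > 99500 and were capped
Step 4: Maximum after transformation = 99500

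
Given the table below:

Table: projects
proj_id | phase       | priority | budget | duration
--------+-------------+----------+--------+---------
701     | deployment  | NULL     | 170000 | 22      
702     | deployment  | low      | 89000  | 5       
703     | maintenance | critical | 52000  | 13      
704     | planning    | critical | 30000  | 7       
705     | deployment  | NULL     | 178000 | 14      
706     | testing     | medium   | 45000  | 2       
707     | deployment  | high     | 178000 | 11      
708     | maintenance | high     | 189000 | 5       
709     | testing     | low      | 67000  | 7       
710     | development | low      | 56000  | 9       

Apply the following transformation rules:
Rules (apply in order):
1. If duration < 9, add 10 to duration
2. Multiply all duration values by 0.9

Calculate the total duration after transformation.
130.5

Step 1: Apply Rule 1 - Add 10 to records with duration < 9
  - 5 records affected: 26 + (5 × 10) = 76
  - Unaffected records: 69
  - Sum after Rule 1: 145
Step 2: Apply Rule 2 - Multiply all by 0.9
  - 145 × 0.9 = 130.5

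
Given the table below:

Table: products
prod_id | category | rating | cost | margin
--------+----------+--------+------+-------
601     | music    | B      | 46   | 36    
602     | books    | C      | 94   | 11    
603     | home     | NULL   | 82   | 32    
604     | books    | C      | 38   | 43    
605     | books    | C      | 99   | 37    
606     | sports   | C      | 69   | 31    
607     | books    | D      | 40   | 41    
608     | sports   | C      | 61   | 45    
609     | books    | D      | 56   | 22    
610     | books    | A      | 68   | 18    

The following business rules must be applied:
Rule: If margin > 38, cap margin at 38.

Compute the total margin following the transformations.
301

Step 1: 3 records have margin > 38
Step 2: These records originally summed to 129
Step 3: After capping: 3 × 38 = 114
Step 4: Unaffected records sum: 187
Step 5: Final sum = 114 + 187 = 301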